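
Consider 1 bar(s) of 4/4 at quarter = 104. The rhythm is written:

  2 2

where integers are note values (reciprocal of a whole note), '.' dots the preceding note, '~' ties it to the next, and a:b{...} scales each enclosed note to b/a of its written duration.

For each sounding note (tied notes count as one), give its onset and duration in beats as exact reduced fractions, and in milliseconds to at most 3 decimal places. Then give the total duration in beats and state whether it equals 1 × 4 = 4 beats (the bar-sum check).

1) 0.0ms=0b +1153.846ms=2b
2) 1153.846ms=2b +1153.846ms=2b
Σ=4b of 4 (104bpm 4/4) — PASS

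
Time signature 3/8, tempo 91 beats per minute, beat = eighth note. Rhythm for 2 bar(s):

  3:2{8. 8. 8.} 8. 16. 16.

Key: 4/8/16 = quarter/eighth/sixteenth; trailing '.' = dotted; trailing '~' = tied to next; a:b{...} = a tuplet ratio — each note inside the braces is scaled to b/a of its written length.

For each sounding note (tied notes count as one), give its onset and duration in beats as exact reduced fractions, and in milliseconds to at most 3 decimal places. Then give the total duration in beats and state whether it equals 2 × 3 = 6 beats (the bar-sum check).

1) 0.0ms=0b +659.341ms=1b
2) 659.341ms=1b +659.341ms=1b
3) 1318.681ms=2b +659.341ms=1b
4) 1978.022ms=3b +989.011ms=3/2b
5) 2967.033ms=9/2b +494.505ms=3/4b
6) 3461.538ms=21/4b +494.505ms=3/4b
Σ=6b of 6 (91bpm 3/8) — PASS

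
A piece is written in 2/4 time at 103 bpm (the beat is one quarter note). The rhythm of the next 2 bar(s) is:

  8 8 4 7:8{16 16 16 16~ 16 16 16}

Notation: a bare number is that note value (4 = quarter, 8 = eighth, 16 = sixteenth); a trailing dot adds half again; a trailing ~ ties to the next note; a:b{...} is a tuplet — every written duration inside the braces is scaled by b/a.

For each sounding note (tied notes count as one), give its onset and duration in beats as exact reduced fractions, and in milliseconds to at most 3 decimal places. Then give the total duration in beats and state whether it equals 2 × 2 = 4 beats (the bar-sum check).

1) 0.0ms=0b +291.262ms=1/2b
2) 291.262ms=1/2b +291.262ms=1/2b
3) 582.524ms=1b +582.524ms=1b
4) 1165.049ms=2b +166.436ms=2/7b
5) 1331.484ms=16/7b +166.436ms=2/7b
6) 1497.92ms=18/7b +166.436ms=2/7b
7) 1664.355ms=20/7b +332.871ms=4/7b
8) 1997.226ms=24/7b +166.436ms=2/7b
9) 2163.662ms=26/7b +166.436ms=2/7b
Σ=4b of 4 (103bpm 2/4) — PASS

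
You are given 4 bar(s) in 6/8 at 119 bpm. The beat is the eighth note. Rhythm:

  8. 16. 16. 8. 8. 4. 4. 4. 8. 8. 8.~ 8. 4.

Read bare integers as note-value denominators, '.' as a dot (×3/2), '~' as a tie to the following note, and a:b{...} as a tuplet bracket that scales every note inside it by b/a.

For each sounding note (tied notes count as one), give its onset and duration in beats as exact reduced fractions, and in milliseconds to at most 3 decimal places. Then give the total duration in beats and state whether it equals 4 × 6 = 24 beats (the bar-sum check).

1) 0.0ms=0b +756.303ms=3/2b
2) 756.303ms=3/2b +378.151ms=3/4b
3) 1134.454ms=9/4b +378.151ms=3/4b
4) 1512.605ms=3b +756.303ms=3/2b
5) 2268.908ms=9/2b +756.303ms=3/2b
6) 3025.21ms=6b +1512.605ms=3b
7) 4537.815ms=9b +1512.605ms=3b
8) 6050.42ms=12b +1512.605ms=3b
9) 7563.025ms=15b +756.303ms=3/2b
10) 8319.328ms=33/2b +756.303ms=3/2b
11) 9075.63ms=18b +1512.605ms=3b
12) 10588.235ms=21b +1512.605ms=3b
Σ=24b of 24 (119bpm 6/8) — PASS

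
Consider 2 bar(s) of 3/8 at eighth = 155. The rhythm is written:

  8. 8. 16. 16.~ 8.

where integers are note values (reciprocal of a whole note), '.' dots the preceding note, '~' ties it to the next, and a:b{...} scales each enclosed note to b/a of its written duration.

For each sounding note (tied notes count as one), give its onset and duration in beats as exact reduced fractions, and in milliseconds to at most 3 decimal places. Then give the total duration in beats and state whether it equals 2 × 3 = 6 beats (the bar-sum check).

1) 0.0ms=0b +580.645ms=3/2b
2) 580.645ms=3/2b +580.645ms=3/2b
3) 1161.29ms=3b +290.323ms=3/4b
4) 1451.613ms=15/4b +870.968ms=9/4b
Σ=6b of 6 (155bpm 3/8) — PASS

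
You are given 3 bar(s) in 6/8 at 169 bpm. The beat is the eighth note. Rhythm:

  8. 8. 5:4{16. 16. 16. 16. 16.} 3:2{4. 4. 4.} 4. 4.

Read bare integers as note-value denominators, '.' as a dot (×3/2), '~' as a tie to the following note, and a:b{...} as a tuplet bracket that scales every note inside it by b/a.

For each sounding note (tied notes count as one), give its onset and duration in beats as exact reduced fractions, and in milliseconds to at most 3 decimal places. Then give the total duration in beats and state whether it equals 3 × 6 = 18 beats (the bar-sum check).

1) 0.0ms=0b +532.544ms=3/2b
2) 532.544ms=3/2b +532.544ms=3/2b
3) 1065.089ms=3b +213.018ms=3/5b
4) 1278.107ms=18/5b +213.018ms=3/5b
5) 1491.124ms=21/5b +213.018ms=3/5b
6) 1704.142ms=24/5b +213.018ms=3/5b
7) 1917.16ms=27/5b +213.018ms=3/5b
8) 2130.178ms=6b +710.059ms=2b
9) 2840.237ms=8b +710.059ms=2b
10) 3550.296ms=10b +710.059ms=2b
11) 4260.355ms=12b +1065.089ms=3b
12) 5325.444ms=15b +1065.089ms=3b
Σ=18b of 18 (169bpm 6/8) — PASS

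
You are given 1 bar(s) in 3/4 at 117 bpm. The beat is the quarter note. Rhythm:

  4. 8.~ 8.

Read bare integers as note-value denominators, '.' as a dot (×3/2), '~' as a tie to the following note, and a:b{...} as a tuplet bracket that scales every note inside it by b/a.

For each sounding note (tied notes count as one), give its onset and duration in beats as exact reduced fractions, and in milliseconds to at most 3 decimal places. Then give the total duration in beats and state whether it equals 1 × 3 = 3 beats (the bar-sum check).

1) 0.0ms=0b +769.231ms=3/2b
2) 769.231ms=3/2b +769.231ms=3/2b
Σ=3b of 3 (117bpm 3/4) — PASS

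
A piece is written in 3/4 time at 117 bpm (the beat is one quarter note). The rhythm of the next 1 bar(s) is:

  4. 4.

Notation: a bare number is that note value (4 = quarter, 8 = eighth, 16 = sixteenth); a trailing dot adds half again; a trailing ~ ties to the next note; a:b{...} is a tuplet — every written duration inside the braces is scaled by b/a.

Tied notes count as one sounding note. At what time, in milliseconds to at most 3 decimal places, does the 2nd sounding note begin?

1. 0.0ms @ 0 + 769.231ms (3/2)
2. 769.231ms @ 3/2 + 769.231ms (3/2)

note 2 onset = 3/2b = 769.231ms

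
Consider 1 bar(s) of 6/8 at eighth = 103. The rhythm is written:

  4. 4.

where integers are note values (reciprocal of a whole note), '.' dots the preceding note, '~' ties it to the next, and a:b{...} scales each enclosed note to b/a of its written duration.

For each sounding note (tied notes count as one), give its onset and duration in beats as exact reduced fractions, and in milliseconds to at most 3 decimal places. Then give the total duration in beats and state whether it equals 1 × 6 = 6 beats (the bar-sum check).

1) 0.0ms=0b +1747.573ms=3b
2) 1747.573ms=3b +1747.573ms=3b
Σ=6b of 6 (103bpm 6/8) — PASS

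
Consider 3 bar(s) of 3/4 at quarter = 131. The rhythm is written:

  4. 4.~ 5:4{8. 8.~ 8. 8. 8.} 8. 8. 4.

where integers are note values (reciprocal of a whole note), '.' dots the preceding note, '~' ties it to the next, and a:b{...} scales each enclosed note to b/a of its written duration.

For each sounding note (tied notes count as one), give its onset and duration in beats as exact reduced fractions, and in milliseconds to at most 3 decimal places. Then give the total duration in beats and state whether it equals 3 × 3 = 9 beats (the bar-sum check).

1) 0.0ms=0b +687.023ms=3/2b
2) 687.023ms=3/2b +961.832ms=21/10b
3) 1648.855ms=18/5b +549.618ms=6/5b
4) 2198.473ms=24/5b +274.809ms=3/5b
5) 2473.282ms=27/5b +274.809ms=3/5b
6) 2748.092ms=6b +343.511ms=3/4b
7) 3091.603ms=27/4b +343.511ms=3/4b
8) 3435.115ms=15/2b +687.023ms=3/2b
Σ=9b of 9 (131bpm 3/4) — PASS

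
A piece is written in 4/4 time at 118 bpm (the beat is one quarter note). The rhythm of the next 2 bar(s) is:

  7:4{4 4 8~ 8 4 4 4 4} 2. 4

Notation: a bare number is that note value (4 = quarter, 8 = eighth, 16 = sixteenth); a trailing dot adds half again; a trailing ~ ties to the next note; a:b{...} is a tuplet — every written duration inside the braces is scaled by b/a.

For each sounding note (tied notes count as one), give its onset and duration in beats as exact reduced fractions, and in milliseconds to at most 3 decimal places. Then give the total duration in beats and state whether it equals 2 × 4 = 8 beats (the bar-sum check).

1) 0.0ms=0b +290.557ms=4/7b
2) 290.557ms=4/7b +290.557ms=4/7b
3) 581.114ms=8/7b +290.557ms=4/7b
4) 871.671ms=12/7b +290.557ms=4/7b
5) 1162.228ms=16/7b +290.557ms=4/7b
6) 1452.785ms=20/7b +290.557ms=4/7b
7) 1743.341ms=24/7b +290.557ms=4/7b
8) 2033.898ms=4b +1525.424ms=3b
9) 3559.322ms=7b +508.475ms=1b
Σ=8b of 8 (118bpm 4/4) — PASS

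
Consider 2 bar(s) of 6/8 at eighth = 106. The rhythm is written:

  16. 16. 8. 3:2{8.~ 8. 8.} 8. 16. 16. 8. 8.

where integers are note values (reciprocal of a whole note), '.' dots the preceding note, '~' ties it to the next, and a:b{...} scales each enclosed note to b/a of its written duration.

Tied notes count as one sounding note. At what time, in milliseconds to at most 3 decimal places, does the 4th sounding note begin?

note 4 onset = 3b = 1698.113ms

1. 0.0ms @ 0 + 424.528ms (3/4)
2. 424.528ms @ 3/4 + 424.528ms (3/4)
3. 849.057ms @ 3/2 + 849.057ms (3/2)
4. 1698.113ms @ 3 + 1132.075ms (2)
5. 2830.189ms @ 5 + 566.038ms (1)
6. 3396.226ms @ 6 + 849.057ms (3/2)
7. 4245.283ms @ 15/2 + 424.528ms (3/4)
8. 4669.811ms @ 33/4 + 424.528ms (3/4)
9. 5094.34ms @ 9 + 849.057ms (3/2)
10. 5943.396ms @ 21/2 + 849.057ms (3/2)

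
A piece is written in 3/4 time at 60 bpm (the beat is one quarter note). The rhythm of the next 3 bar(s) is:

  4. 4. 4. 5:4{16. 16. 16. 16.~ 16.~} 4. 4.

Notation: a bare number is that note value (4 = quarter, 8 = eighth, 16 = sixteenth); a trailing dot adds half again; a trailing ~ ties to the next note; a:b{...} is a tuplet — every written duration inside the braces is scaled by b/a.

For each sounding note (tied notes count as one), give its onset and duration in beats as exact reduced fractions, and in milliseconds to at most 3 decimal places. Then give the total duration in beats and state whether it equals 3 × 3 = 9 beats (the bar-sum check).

1) 0.0ms=0b +1500.0ms=3/2b
2) 1500.0ms=3/2b +1500.0ms=3/2b
3) 3000.0ms=3b +1500.0ms=3/2b
4) 4500.0ms=9/2b +300.0ms=3/10b
5) 4800.0ms=24/5b +300.0ms=3/10b
6) 5100.0ms=51/10b +300.0ms=3/10b
7) 5400.0ms=27/5b +2100.0ms=21/10b
8) 7500.0ms=15/2b +1500.0ms=3/2b
Σ=9b of 9 (60bpm 3/4) — PASS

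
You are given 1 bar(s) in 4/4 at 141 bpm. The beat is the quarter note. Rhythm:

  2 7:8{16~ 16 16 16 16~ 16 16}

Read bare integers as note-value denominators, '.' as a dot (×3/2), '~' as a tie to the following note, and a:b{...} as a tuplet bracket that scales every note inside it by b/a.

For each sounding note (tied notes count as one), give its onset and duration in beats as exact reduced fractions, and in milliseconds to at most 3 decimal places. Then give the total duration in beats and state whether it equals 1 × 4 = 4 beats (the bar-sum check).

1) 0.0ms=0b +851.064ms=2b
2) 851.064ms=2b +243.161ms=4/7b
3) 1094.225ms=18/7b +121.581ms=2/7b
4) 1215.805ms=20/7b +121.581ms=2/7b
5) 1337.386ms=22/7b +243.161ms=4/7b
6) 1580.547ms=26/7b +121.581ms=2/7b
Σ=4b of 4 (141bpm 4/4) — PASS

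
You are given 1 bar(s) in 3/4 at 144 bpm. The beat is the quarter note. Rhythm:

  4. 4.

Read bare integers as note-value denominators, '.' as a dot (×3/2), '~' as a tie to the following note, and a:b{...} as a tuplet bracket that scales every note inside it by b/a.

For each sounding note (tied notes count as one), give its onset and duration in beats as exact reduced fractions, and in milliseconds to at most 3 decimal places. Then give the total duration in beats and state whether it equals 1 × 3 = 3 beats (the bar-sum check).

1) 0.0ms=0b +625.0ms=3/2b
2) 625.0ms=3/2b +625.0ms=3/2b
Σ=3b of 3 (144bpm 3/4) — PASS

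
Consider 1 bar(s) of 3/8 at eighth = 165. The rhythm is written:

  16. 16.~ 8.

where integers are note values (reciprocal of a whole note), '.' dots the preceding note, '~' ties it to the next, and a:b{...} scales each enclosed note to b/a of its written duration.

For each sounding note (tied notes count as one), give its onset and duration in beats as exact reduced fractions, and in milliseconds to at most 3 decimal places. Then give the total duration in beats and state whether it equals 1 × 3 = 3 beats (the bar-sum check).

1) 0.0ms=0b +272.727ms=3/4b
2) 272.727ms=3/4b +818.182ms=9/4b
Σ=3b of 3 (165bpm 3/8) — PASS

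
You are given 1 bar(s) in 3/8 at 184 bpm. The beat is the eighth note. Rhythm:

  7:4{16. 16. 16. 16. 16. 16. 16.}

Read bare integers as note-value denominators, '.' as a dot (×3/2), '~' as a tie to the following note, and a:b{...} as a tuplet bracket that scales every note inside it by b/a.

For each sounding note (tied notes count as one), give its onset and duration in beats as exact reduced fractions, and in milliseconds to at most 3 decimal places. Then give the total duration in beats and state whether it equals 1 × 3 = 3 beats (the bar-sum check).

1) 0.0ms=0b +139.752ms=3/7b
2) 139.752ms=3/7b +139.752ms=3/7b
3) 279.503ms=6/7b +139.752ms=3/7b
4) 419.255ms=9/7b +139.752ms=3/7b
5) 559.006ms=12/7b +139.752ms=3/7b
6) 698.758ms=15/7b +139.752ms=3/7b
7) 838.509ms=18/7b +139.752ms=3/7b
Σ=3b of 3 (184bpm 3/8) — PASS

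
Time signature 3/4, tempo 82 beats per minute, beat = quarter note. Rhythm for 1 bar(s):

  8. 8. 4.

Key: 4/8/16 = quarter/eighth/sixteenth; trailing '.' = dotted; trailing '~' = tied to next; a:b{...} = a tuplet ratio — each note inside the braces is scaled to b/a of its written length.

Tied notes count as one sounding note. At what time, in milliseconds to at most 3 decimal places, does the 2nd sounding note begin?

note 2 onset = 3/4b = 548.78ms

1. 0.0ms @ 0 + 548.78ms (3/4)
2. 548.78ms @ 3/4 + 548.78ms (3/4)
3. 1097.561ms @ 3/2 + 1097.561ms (3/2)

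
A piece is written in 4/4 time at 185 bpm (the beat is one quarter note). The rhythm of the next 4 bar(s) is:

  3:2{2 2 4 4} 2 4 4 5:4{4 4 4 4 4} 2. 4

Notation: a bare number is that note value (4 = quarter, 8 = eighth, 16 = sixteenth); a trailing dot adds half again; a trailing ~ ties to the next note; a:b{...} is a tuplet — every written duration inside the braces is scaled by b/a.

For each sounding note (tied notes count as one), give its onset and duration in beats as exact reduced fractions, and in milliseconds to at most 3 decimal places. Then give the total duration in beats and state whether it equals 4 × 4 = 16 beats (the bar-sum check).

1) 0.0ms=0b +432.432ms=4/3b
2) 432.432ms=4/3b +432.432ms=4/3b
3) 864.865ms=8/3b +216.216ms=2/3b
4) 1081.081ms=10/3b +216.216ms=2/3b
5) 1297.297ms=4b +648.649ms=2b
6) 1945.946ms=6b +324.324ms=1b
7) 2270.27ms=7b +324.324ms=1b
8) 2594.595ms=8b +259.459ms=4/5b
9) 2854.054ms=44/5b +259.459ms=4/5b
10) 3113.514ms=48/5b +259.459ms=4/5b
11) 3372.973ms=52/5b +259.459ms=4/5b
12) 3632.432ms=56/5b +259.459ms=4/5b
13) 3891.892ms=12b +972.973ms=3b
14) 4864.865ms=15b +324.324ms=1b
Σ=16b of 16 (185bpm 4/4) — PASS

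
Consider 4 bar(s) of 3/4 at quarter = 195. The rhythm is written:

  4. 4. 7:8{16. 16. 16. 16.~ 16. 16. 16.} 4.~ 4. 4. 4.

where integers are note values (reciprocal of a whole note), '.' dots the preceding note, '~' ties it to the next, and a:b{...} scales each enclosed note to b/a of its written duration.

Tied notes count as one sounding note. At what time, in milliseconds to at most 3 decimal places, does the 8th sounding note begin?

1. 0.0ms @ 0 + 461.538ms (3/2)
2. 461.538ms @ 3/2 + 461.538ms (3/2)
3. 923.077ms @ 3 + 131.868ms (3/7)
4. 1054.945ms @ 24/7 + 131.868ms (3/7)
5. 1186.813ms @ 27/7 + 131.868ms (3/7)
6. 1318.681ms @ 30/7 + 263.736ms (6/7)
7. 1582.418ms @ 36/7 + 131.868ms (3/7)
8. 1714.286ms @ 39/7 + 131.868ms (3/7)
9. 1846.154ms @ 6 + 923.077ms (3)
10. 2769.231ms @ 9 + 461.538ms (3/2)
11. 3230.769ms @ 21/2 + 461.538ms (3/2)

note 8 onset = 39/7b = 1714.286ms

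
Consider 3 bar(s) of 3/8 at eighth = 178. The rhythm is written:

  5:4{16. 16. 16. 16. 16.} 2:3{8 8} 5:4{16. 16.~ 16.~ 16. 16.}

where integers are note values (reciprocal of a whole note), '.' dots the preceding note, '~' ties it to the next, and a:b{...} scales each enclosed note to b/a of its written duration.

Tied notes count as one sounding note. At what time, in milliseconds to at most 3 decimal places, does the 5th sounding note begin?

1. 0.0ms @ 0 + 202.247ms (3/5)
2. 202.247ms @ 3/5 + 202.247ms (3/5)
3. 404.494ms @ 6/5 + 202.247ms (3/5)
4. 606.742ms @ 9/5 + 202.247ms (3/5)
5. 808.989ms @ 12/5 + 202.247ms (3/5)
6. 1011.236ms @ 3 + 505.618ms (3/2)
7. 1516.854ms @ 9/2 + 505.618ms (3/2)
8. 2022.472ms @ 6 + 202.247ms (3/5)
9. 2224.719ms @ 33/5 + 606.742ms (9/5)
10. 2831.461ms @ 42/5 + 202.247ms (3/5)

note 5 onset = 12/5b = 808.989ms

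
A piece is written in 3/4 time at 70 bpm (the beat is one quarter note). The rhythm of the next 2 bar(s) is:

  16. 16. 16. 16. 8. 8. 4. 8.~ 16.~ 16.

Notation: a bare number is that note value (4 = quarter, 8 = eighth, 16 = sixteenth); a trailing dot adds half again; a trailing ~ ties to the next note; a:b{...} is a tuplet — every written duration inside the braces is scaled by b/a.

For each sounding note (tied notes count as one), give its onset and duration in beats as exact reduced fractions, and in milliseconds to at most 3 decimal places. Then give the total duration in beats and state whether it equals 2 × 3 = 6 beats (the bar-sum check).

1) 0.0ms=0b +321.429ms=3/8b
2) 321.429ms=3/8b +321.429ms=3/8b
3) 642.857ms=3/4b +321.429ms=3/8b
4) 964.286ms=9/8b +321.429ms=3/8b
5) 1285.714ms=3/2b +642.857ms=3/4b
6) 1928.571ms=9/4b +642.857ms=3/4b
7) 2571.429ms=3b +1285.714ms=3/2b
8) 3857.143ms=9/2b +1285.714ms=3/2b
Σ=6b of 6 (70bpm 3/4) — PASS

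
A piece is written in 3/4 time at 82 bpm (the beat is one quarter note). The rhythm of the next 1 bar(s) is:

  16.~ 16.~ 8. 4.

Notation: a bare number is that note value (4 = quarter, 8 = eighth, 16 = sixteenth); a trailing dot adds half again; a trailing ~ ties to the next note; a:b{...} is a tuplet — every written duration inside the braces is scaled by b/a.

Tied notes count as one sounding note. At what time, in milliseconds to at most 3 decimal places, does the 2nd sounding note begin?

note 2 onset = 3/2b = 1097.561ms

1. 0.0ms @ 0 + 1097.561ms (3/2)
2. 1097.561ms @ 3/2 + 1097.561ms (3/2)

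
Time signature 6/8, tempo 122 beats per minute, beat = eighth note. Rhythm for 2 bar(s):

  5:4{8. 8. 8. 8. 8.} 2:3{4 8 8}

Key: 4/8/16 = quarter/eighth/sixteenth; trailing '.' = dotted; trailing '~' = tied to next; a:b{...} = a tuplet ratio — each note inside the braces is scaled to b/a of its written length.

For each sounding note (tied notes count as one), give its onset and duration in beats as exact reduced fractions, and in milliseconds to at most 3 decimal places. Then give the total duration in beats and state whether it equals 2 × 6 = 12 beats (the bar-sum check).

1) 0.0ms=0b +590.164ms=6/5b
2) 590.164ms=6/5b +590.164ms=6/5b
3) 1180.328ms=12/5b +590.164ms=6/5b
4) 1770.492ms=18/5b +590.164ms=6/5b
5) 2360.656ms=24/5b +590.164ms=6/5b
6) 2950.82ms=6b +1475.41ms=3b
7) 4426.23ms=9b +737.705ms=3/2b
8) 5163.934ms=21/2b +737.705ms=3/2b
Σ=12b of 12 (122bpm 6/8) — PASS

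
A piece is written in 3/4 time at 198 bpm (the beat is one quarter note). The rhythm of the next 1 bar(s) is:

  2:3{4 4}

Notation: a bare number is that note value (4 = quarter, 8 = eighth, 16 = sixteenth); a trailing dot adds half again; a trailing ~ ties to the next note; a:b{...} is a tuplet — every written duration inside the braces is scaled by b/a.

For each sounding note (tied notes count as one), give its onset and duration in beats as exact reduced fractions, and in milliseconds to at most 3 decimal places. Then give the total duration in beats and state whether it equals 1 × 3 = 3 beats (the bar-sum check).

1) 0.0ms=0b +454.545ms=3/2b
2) 454.545ms=3/2b +454.545ms=3/2b
Σ=3b of 3 (198bpm 3/4) — PASS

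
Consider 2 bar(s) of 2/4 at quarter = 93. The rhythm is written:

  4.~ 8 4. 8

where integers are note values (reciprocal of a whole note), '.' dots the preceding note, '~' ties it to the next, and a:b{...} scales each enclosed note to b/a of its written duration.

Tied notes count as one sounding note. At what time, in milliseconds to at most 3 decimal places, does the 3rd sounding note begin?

1. 0.0ms @ 0 + 1290.323ms (2)
2. 1290.323ms @ 2 + 967.742ms (3/2)
3. 2258.065ms @ 7/2 + 322.581ms (1/2)

note 3 onset = 7/2b = 2258.065ms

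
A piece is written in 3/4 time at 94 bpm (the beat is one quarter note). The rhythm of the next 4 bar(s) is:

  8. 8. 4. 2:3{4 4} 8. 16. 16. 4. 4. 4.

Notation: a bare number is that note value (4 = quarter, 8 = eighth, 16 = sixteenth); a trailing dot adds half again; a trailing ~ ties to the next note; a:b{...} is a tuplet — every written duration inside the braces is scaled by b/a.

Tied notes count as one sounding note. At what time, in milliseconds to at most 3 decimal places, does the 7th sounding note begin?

note 7 onset = 27/4b = 4308.511ms

1. 0.0ms @ 0 + 478.723ms (3/4)
2. 478.723ms @ 3/4 + 478.723ms (3/4)
3. 957.447ms @ 3/2 + 957.447ms (3/2)
4. 1914.894ms @ 3 + 957.447ms (3/2)
5. 2872.34ms @ 9/2 + 957.447ms (3/2)
6. 3829.787ms @ 6 + 478.723ms (3/4)
7. 4308.511ms @ 27/4 + 239.362ms (3/8)
8. 4547.872ms @ 57/8 + 239.362ms (3/8)
9. 4787.234ms @ 15/2 + 957.447ms (3/2)
10. 5744.681ms @ 9 + 957.447ms (3/2)
11. 6702.128ms @ 21/2 + 957.447ms (3/2)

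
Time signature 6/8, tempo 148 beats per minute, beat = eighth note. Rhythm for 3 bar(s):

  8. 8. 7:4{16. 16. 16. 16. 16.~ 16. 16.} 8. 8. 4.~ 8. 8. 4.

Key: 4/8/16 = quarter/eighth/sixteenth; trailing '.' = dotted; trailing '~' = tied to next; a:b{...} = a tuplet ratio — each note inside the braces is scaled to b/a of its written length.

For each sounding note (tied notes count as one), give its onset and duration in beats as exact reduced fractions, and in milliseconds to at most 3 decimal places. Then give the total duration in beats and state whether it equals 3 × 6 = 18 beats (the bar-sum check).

1) 0.0ms=0b +608.108ms=3/2b
2) 608.108ms=3/2b +608.108ms=3/2b
3) 1216.216ms=3b +173.745ms=3/7b
4) 1389.961ms=24/7b +173.745ms=3/7b
5) 1563.707ms=27/7b +173.745ms=3/7b
6) 1737.452ms=30/7b +173.745ms=3/7b
7) 1911.197ms=33/7b +347.49ms=6/7b
8) 2258.687ms=39/7b +173.745ms=3/7b
9) 2432.432ms=6b +608.108ms=3/2b
10) 3040.541ms=15/2b +608.108ms=3/2b
11) 3648.649ms=9b +1824.324ms=9/2b
12) 5472.973ms=27/2b +608.108ms=3/2b
13) 6081.081ms=15b +1216.216ms=3b
Σ=18b of 18 (148bpm 6/8) — PASS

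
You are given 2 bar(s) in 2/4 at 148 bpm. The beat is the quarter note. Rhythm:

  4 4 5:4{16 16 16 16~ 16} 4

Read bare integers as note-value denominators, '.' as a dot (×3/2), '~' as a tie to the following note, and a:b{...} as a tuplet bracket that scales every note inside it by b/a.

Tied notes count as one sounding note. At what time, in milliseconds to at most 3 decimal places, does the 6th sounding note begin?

note 6 onset = 13/5b = 1054.054ms

1. 0.0ms @ 0 + 405.405ms (1)
2. 405.405ms @ 1 + 405.405ms (1)
3. 810.811ms @ 2 + 81.081ms (1/5)
4. 891.892ms @ 11/5 + 81.081ms (1/5)
5. 972.973ms @ 12/5 + 81.081ms (1/5)
6. 1054.054ms @ 13/5 + 162.162ms (2/5)
7. 1216.216ms @ 3 + 405.405ms (1)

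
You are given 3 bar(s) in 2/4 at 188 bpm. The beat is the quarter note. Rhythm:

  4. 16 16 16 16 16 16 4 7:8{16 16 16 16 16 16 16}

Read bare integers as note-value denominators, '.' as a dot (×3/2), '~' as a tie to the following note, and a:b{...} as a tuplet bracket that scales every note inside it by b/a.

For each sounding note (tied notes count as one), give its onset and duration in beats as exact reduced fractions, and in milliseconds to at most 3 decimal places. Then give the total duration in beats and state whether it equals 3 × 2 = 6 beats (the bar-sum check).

1) 0.0ms=0b +478.723ms=3/2b
2) 478.723ms=3/2b +79.787ms=1/4b
3) 558.511ms=7/4b +79.787ms=1/4b
4) 638.298ms=2b +79.787ms=1/4b
5) 718.085ms=9/4b +79.787ms=1/4b
6) 797.872ms=5/2b +79.787ms=1/4b
7) 877.66ms=11/4b +79.787ms=1/4b
8) 957.447ms=3b +319.149ms=1b
9) 1276.596ms=4b +91.185ms=2/7b
10) 1367.781ms=30/7b +91.185ms=2/7b
11) 1458.967ms=32/7b +91.185ms=2/7b
12) 1550.152ms=34/7b +91.185ms=2/7b
13) 1641.337ms=36/7b +91.185ms=2/7b
14) 1732.523ms=38/7b +91.185ms=2/7b
15) 1823.708ms=40/7b +91.185ms=2/7b
Σ=6b of 6 (188bpm 2/4) — PASS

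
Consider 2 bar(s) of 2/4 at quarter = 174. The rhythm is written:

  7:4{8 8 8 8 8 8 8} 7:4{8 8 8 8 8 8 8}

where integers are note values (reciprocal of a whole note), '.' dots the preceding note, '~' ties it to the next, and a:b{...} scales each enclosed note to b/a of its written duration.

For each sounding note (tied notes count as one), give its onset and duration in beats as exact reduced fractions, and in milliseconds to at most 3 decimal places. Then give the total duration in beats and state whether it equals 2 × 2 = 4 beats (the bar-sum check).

1) 0.0ms=0b +98.522ms=2/7b
2) 98.522ms=2/7b +98.522ms=2/7b
3) 197.044ms=4/7b +98.522ms=2/7b
4) 295.567ms=6/7b +98.522ms=2/7b
5) 394.089ms=8/7b +98.522ms=2/7b
6) 492.611ms=10/7b +98.522ms=2/7b
7) 591.133ms=12/7b +98.522ms=2/7b
8) 689.655ms=2b +98.522ms=2/7b
9) 788.177ms=16/7b +98.522ms=2/7b
10) 886.7ms=18/7b +98.522ms=2/7b
11) 985.222ms=20/7b +98.522ms=2/7b
12) 1083.744ms=22/7b +98.522ms=2/7b
13) 1182.266ms=24/7b +98.522ms=2/7b
14) 1280.788ms=26/7b +98.522ms=2/7b
Σ=4b of 4 (174bpm 2/4) — PASS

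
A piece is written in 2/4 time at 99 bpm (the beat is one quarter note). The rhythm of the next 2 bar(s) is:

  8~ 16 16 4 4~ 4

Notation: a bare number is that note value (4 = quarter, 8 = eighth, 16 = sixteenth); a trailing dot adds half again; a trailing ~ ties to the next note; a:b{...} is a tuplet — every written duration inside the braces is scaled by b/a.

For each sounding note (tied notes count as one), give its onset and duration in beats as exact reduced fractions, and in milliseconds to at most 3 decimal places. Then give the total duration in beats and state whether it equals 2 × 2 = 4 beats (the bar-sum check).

1) 0.0ms=0b +454.545ms=3/4b
2) 454.545ms=3/4b +151.515ms=1/4b
3) 606.061ms=1b +606.061ms=1b
4) 1212.121ms=2b +1212.121ms=2b
Σ=4b of 4 (99bpm 2/4) — PASS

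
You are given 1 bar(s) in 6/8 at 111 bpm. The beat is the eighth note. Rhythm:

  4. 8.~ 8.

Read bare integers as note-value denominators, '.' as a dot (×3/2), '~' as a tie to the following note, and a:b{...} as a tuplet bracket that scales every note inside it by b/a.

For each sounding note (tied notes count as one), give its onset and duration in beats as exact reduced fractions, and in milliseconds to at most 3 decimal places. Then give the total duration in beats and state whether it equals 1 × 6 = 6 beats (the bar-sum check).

1) 0.0ms=0b +1621.622ms=3b
2) 1621.622ms=3b +1621.622ms=3b
Σ=6b of 6 (111bpm 6/8) — PASS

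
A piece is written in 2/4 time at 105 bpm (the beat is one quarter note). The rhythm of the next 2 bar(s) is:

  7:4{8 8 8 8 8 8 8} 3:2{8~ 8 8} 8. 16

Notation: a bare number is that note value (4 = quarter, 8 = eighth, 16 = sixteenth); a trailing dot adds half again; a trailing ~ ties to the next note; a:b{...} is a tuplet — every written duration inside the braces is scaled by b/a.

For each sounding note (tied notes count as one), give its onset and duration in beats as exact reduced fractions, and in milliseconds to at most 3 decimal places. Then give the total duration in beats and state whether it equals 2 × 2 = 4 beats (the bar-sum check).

1) 0.0ms=0b +163.265ms=2/7b
2) 163.265ms=2/7b +163.265ms=2/7b
3) 326.531ms=4/7b +163.265ms=2/7b
4) 489.796ms=6/7b +163.265ms=2/7b
5) 653.061ms=8/7b +163.265ms=2/7b
6) 816.327ms=10/7b +163.265ms=2/7b
7) 979.592ms=12/7b +163.265ms=2/7b
8) 1142.857ms=2b +380.952ms=2/3b
9) 1523.81ms=8/3b +190.476ms=1/3b
10) 1714.286ms=3b +428.571ms=3/4b
11) 2142.857ms=15/4b +142.857ms=1/4b
Σ=4b of 4 (105bpm 2/4) — PASS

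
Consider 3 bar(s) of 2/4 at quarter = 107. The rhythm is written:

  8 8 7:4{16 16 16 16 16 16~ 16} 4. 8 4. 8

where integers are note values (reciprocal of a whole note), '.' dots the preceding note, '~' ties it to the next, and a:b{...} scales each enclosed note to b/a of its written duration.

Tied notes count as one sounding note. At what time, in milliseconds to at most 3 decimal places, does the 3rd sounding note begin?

1. 0.0ms @ 0 + 280.374ms (1/2)
2. 280.374ms @ 1/2 + 280.374ms (1/2)
3. 560.748ms @ 1 + 80.107ms (1/7)
4. 640.854ms @ 8/7 + 80.107ms (1/7)
5. 720.961ms @ 9/7 + 80.107ms (1/7)
6. 801.068ms @ 10/7 + 80.107ms (1/7)
7. 881.175ms @ 11/7 + 80.107ms (1/7)
8. 961.282ms @ 12/7 + 160.214ms (2/7)
9. 1121.495ms @ 2 + 841.121ms (3/2)
10. 1962.617ms @ 7/2 + 280.374ms (1/2)
11. 2242.991ms @ 4 + 841.121ms (3/2)
12. 3084.112ms @ 11/2 + 280.374ms (1/2)

note 3 onset = 1b = 560.748ms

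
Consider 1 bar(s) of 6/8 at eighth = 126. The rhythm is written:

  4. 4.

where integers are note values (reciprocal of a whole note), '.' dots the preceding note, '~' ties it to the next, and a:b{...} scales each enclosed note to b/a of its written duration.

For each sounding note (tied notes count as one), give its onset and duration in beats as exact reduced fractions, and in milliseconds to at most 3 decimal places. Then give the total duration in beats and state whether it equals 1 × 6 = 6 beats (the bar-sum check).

1) 0.0ms=0b +1428.571ms=3b
2) 1428.571ms=3b +1428.571ms=3b
Σ=6b of 6 (126bpm 6/8) — PASS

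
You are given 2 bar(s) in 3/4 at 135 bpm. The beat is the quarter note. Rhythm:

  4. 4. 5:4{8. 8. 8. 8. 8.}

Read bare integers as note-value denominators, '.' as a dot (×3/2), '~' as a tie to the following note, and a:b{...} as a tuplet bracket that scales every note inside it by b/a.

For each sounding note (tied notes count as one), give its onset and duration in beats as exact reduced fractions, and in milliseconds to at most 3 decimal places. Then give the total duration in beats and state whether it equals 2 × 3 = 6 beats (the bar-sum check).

1) 0.0ms=0b +666.667ms=3/2b
2) 666.667ms=3/2b +666.667ms=3/2b
3) 1333.333ms=3b +266.667ms=3/5b
4) 1600.0ms=18/5b +266.667ms=3/5b
5) 1866.667ms=21/5b +266.667ms=3/5b
6) 2133.333ms=24/5b +266.667ms=3/5b
7) 2400.0ms=27/5b +266.667ms=3/5b
Σ=6b of 6 (135bpm 3/4) — PASS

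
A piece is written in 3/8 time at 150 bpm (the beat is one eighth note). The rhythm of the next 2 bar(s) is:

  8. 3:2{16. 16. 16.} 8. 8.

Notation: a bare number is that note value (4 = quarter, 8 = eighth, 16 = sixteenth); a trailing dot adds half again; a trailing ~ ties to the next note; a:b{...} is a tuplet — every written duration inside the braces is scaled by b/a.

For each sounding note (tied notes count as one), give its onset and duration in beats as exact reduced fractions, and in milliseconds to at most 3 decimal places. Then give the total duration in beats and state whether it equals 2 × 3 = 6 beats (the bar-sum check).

1) 0.0ms=0b +600.0ms=3/2b
2) 600.0ms=3/2b +200.0ms=1/2b
3) 800.0ms=2b +200.0ms=1/2b
4) 1000.0ms=5/2b +200.0ms=1/2b
5) 1200.0ms=3b +600.0ms=3/2b
6) 1800.0ms=9/2b +600.0ms=3/2b
Σ=6b of 6 (150bpm 3/8) — PASS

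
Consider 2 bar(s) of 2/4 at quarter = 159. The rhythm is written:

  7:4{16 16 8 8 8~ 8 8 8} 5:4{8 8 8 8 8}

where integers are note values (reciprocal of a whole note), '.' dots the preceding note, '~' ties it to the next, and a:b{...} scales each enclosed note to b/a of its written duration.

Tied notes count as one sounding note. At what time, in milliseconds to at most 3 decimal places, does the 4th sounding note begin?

1. 0.0ms @ 0 + 53.908ms (1/7)
2. 53.908ms @ 1/7 + 53.908ms (1/7)
3. 107.817ms @ 2/7 + 107.817ms (2/7)
4. 215.633ms @ 4/7 + 107.817ms (2/7)
5. 323.45ms @ 6/7 + 215.633ms (4/7)
6. 539.084ms @ 10/7 + 107.817ms (2/7)
7. 646.9ms @ 12/7 + 107.817ms (2/7)
8. 754.717ms @ 2 + 150.943ms (2/5)
9. 905.66ms @ 12/5 + 150.943ms (2/5)
10. 1056.604ms @ 14/5 + 150.943ms (2/5)
11. 1207.547ms @ 16/5 + 150.943ms (2/5)
12. 1358.491ms @ 18/5 + 150.943ms (2/5)

note 4 onset = 4/7b = 215.633ms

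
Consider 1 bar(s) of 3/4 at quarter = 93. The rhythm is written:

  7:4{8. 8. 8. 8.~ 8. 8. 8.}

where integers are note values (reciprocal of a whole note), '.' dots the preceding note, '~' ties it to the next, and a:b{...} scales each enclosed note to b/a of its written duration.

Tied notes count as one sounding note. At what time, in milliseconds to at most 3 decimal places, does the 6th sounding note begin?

1. 0.0ms @ 0 + 276.498ms (3/7)
2. 276.498ms @ 3/7 + 276.498ms (3/7)
3. 552.995ms @ 6/7 + 276.498ms (3/7)
4. 829.493ms @ 9/7 + 552.995ms (6/7)
5. 1382.488ms @ 15/7 + 276.498ms (3/7)
6. 1658.986ms @ 18/7 + 276.498ms (3/7)

note 6 onset = 18/7b = 1658.986ms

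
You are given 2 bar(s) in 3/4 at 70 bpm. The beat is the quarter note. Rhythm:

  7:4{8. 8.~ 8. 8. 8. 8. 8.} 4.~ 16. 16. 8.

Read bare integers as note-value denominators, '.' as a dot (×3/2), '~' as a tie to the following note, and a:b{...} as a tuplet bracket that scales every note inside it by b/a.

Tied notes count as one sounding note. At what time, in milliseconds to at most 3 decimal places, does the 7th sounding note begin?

note 7 onset = 3b = 2571.429ms

1. 0.0ms @ 0 + 367.347ms (3/7)
2. 367.347ms @ 3/7 + 734.694ms (6/7)
3. 1102.041ms @ 9/7 + 367.347ms (3/7)
4. 1469.388ms @ 12/7 + 367.347ms (3/7)
5. 1836.735ms @ 15/7 + 367.347ms (3/7)
6. 2204.082ms @ 18/7 + 367.347ms (3/7)
7. 2571.429ms @ 3 + 1607.143ms (15/8)
8. 4178.571ms @ 39/8 + 321.429ms (3/8)
9. 4500.0ms @ 21/4 + 642.857ms (3/4)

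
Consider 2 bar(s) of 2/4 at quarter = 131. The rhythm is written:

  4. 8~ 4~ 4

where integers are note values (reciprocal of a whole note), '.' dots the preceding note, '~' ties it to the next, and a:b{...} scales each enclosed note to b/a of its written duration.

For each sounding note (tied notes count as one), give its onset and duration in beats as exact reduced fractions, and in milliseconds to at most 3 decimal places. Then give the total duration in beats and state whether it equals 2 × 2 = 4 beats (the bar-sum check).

1) 0.0ms=0b +687.023ms=3/2b
2) 687.023ms=3/2b +1145.038ms=5/2b
Σ=4b of 4 (131bpm 2/4) — PASS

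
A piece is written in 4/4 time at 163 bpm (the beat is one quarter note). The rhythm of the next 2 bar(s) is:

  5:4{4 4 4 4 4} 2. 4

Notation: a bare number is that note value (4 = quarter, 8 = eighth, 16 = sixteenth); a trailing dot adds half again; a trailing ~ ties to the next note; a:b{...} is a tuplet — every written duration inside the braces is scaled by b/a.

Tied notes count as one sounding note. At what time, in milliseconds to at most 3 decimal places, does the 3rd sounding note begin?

1. 0.0ms @ 0 + 294.479ms (4/5)
2. 294.479ms @ 4/5 + 294.479ms (4/5)
3. 588.957ms @ 8/5 + 294.479ms (4/5)
4. 883.436ms @ 12/5 + 294.479ms (4/5)
5. 1177.914ms @ 16/5 + 294.479ms (4/5)
6. 1472.393ms @ 4 + 1104.294ms (3)
7. 2576.687ms @ 7 + 368.098ms (1)

note 3 onset = 8/5b = 588.957ms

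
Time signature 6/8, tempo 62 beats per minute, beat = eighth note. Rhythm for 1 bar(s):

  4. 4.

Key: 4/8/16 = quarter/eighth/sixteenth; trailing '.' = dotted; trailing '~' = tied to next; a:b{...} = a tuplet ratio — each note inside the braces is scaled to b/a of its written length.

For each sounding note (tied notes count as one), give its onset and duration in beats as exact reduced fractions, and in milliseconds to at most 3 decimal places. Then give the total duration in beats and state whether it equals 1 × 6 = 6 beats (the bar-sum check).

1) 0.0ms=0b +2903.226ms=3b
2) 2903.226ms=3b +2903.226ms=3b
Σ=6b of 6 (62bpm 6/8) — PASS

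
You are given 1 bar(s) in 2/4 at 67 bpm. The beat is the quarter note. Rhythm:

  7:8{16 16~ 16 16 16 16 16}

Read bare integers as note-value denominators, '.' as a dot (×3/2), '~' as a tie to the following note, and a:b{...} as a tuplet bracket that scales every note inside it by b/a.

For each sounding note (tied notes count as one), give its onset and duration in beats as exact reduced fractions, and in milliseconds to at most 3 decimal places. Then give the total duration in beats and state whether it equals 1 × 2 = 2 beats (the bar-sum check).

1) 0.0ms=0b +255.864ms=2/7b
2) 255.864ms=2/7b +511.727ms=4/7b
3) 767.591ms=6/7b +255.864ms=2/7b
4) 1023.454ms=8/7b +255.864ms=2/7b
5) 1279.318ms=10/7b +255.864ms=2/7b
6) 1535.181ms=12/7b +255.864ms=2/7b
Σ=2b of 2 (67bpm 2/4) — PASS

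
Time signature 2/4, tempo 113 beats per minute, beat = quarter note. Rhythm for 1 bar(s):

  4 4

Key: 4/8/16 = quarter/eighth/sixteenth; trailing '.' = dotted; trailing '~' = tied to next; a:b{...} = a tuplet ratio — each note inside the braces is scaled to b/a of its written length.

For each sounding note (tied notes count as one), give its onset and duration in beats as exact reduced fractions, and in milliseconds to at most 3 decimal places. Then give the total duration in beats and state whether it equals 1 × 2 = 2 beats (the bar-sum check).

1) 0.0ms=0b +530.973ms=1b
2) 530.973ms=1b +530.973ms=1b
Σ=2b of 2 (113bpm 2/4) — PASS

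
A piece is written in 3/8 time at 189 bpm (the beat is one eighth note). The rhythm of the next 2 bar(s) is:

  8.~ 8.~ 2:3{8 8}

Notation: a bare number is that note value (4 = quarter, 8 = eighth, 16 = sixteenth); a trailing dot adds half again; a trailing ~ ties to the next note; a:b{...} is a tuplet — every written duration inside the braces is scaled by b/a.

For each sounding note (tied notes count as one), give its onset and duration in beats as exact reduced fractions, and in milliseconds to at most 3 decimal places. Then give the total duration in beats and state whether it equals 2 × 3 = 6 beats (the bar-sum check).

1) 0.0ms=0b +1428.571ms=9/2b
2) 1428.571ms=9/2b +476.19ms=3/2b
Σ=6b of 6 (189bpm 3/8) — PASS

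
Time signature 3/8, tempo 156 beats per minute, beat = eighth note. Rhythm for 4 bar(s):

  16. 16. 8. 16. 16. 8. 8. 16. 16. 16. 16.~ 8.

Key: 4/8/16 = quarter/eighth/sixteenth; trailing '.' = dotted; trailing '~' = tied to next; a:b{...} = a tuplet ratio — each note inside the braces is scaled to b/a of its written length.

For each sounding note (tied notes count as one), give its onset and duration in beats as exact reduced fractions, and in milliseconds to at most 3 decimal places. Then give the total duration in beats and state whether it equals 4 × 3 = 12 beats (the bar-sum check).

1) 0.0ms=0b +288.462ms=3/4b
2) 288.462ms=3/4b +288.462ms=3/4b
3) 576.923ms=3/2b +576.923ms=3/2b
4) 1153.846ms=3b +288.462ms=3/4b
5) 1442.308ms=15/4b +288.462ms=3/4b
6) 1730.769ms=9/2b +576.923ms=3/2b
7) 2307.692ms=6b +576.923ms=3/2b
8) 2884.615ms=15/2b +288.462ms=3/4b
9) 3173.077ms=33/4b +288.462ms=3/4b
10) 3461.538ms=9b +288.462ms=3/4b
11) 3750.0ms=39/4b +865.385ms=9/4b
Σ=12b of 12 (156bpm 3/8) — PASS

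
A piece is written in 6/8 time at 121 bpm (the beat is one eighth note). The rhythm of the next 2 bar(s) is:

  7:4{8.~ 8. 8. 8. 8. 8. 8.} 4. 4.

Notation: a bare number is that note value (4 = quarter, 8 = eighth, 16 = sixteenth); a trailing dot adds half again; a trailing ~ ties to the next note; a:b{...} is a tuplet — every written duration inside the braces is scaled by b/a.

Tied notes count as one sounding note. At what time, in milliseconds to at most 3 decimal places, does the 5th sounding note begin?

1. 0.0ms @ 0 + 850.059ms (12/7)
2. 850.059ms @ 12/7 + 425.03ms (6/7)
3. 1275.089ms @ 18/7 + 425.03ms (6/7)
4. 1700.118ms @ 24/7 + 425.03ms (6/7)
5. 2125.148ms @ 30/7 + 425.03ms (6/7)
6. 2550.177ms @ 36/7 + 425.03ms (6/7)
7. 2975.207ms @ 6 + 1487.603ms (3)
8. 4462.81ms @ 9 + 1487.603ms (3)

note 5 onset = 30/7b = 2125.148ms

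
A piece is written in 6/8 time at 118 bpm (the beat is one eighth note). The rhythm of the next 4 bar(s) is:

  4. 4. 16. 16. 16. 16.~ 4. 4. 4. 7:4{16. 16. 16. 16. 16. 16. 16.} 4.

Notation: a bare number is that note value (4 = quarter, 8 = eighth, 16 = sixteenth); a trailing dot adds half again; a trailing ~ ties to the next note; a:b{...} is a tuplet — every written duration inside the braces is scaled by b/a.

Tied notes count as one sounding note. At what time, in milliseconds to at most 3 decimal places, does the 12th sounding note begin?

note 12 onset = 135/7b = 9806.295ms

1. 0.0ms @ 0 + 1525.424ms (3)
2. 1525.424ms @ 3 + 1525.424ms (3)
3. 3050.847ms @ 6 + 381.356ms (3/4)
4. 3432.203ms @ 27/4 + 381.356ms (3/4)
5. 3813.559ms @ 15/2 + 381.356ms (3/4)
6. 4194.915ms @ 33/4 + 1906.78ms (15/4)
7. 6101.695ms @ 12 + 1525.424ms (3)
8. 7627.119ms @ 15 + 1525.424ms (3)
9. 9152.542ms @ 18 + 217.918ms (3/7)
10. 9370.46ms @ 129/7 + 217.918ms (3/7)
11. 9588.378ms @ 132/7 + 217.918ms (3/7)
12. 9806.295ms @ 135/7 + 217.918ms (3/7)
13. 10024.213ms @ 138/7 + 217.918ms (3/7)
14. 10242.131ms @ 141/7 + 217.918ms (3/7)
15. 10460.048ms @ 144/7 + 217.918ms (3/7)
16. 10677.966ms @ 21 + 1525.424ms (3)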